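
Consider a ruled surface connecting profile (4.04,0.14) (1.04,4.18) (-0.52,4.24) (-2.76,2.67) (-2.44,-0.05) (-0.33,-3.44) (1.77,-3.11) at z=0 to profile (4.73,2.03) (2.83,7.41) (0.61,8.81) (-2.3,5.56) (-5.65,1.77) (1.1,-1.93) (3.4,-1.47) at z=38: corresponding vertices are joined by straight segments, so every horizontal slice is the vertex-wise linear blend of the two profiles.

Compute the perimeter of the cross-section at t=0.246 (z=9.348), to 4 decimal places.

Cross-section at t=0.246: each vertex is (1-t)·p0[i] + t·p1[i].
  v1: (1-0.246)·(4.04,0.14) + 0.246·(4.73,2.03) = (4.2097,0.6049)
  v2: (1-0.246)·(1.04,4.18) + 0.246·(2.83,7.41) = (1.4803,4.9746)
  v3: (1-0.246)·(-0.52,4.24) + 0.246·(0.61,8.81) = (-0.2420,5.3642)
  v4: (1-0.246)·(-2.76,2.67) + 0.246·(-2.3,5.56) = (-2.6468,3.3809)
  v5: (1-0.246)·(-2.44,-0.05) + 0.246·(-5.65,1.77) = (-3.2297,0.3977)
  v6: (1-0.246)·(-0.33,-3.44) + 0.246·(1.1,-1.93) = (0.0218,-3.0685)
  v7: (1-0.246)·(1.77,-3.11) + 0.246·(3.4,-1.47) = (2.1710,-2.7066)
Perimeter = Σ |v_{i+1} − v_i|:
  edge 1→2: √(-2.7294² + 4.3696²) = 5.1520 (running 5.1520)
  edge 2→3: √(-1.7224² + 0.3896²) = 1.7659 (running 6.9179)
  edge 3→4: √(-2.4048² + -1.9833²) = 3.1171 (running 10.0350)
  edge 4→5: √(-0.5828² + -2.9832²) = 3.0396 (running 13.0747)
  edge 5→6: √(3.2514² + -3.4663²) = 4.7526 (running 17.8272)
  edge 6→7: √(2.1492² + 0.3620²) = 2.1795 (running 20.0067)
  edge 7→1: √(2.0388² + 3.3115²) = 3.8888 (running 23.8955)
Perimeter = 23.8955

Perimeter at t=0.246: 23.8955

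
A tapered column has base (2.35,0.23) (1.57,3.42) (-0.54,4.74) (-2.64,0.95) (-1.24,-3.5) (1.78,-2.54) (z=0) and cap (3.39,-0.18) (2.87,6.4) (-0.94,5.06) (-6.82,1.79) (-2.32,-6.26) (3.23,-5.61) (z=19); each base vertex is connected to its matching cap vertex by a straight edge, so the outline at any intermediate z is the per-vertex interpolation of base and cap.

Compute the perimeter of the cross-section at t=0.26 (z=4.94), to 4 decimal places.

Cross-section at t=0.26: each vertex is (1-t)·p0[i] + t·p1[i].
  v1: (1-0.26)·(2.35,0.23) + 0.26·(3.39,-0.18) = (2.6204,0.1234)
  v2: (1-0.26)·(1.57,3.42) + 0.26·(2.87,6.4) = (1.9080,4.1948)
  v3: (1-0.26)·(-0.54,4.74) + 0.26·(-0.94,5.06) = (-0.6440,4.8232)
  v4: (1-0.26)·(-2.64,0.95) + 0.26·(-6.82,1.79) = (-3.7268,1.1684)
  v5: (1-0.26)·(-1.24,-3.5) + 0.26·(-2.32,-6.26) = (-1.5208,-4.2176)
  v6: (1-0.26)·(1.78,-2.54) + 0.26·(3.23,-5.61) = (2.1570,-3.3382)
Perimeter = Σ |v_{i+1} − v_i|:
  edge 1→2: √(-0.7124² + 4.0714²) = 4.1333 (running 4.1333)
  edge 2→3: √(-2.5520² + 0.6284²) = 2.6282 (running 6.7615)
  edge 3→4: √(-3.0828² + -3.6548²) = 4.7813 (running 11.5428)
  edge 4→5: √(2.2060² + -5.3860²) = 5.8203 (running 17.3631)
  edge 5→6: √(3.6778² + 0.8794²) = 3.7815 (running 21.1446)
  edge 6→1: √(0.4634² + 3.4616²) = 3.4925 (running 24.6370)
Perimeter = 24.6370

Perimeter at t=0.26: 24.6370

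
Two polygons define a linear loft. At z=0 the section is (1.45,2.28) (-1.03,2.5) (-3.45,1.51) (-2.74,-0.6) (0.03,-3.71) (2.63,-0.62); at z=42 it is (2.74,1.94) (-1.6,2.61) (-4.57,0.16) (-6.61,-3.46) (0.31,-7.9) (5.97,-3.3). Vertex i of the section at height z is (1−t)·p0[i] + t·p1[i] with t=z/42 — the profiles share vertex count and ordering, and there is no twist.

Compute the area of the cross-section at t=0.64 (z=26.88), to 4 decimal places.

Cross-section at t=0.64: each vertex is (1-t)·p0[i] + t·p1[i].
  v1: (1-0.64)·(1.45,2.28) + 0.64·(2.74,1.94) = (2.2756,2.0624)
  v2: (1-0.64)·(-1.03,2.5) + 0.64·(-1.6,2.61) = (-1.3948,2.5704)
  v3: (1-0.64)·(-3.45,1.51) + 0.64·(-4.57,0.16) = (-4.1668,0.6460)
  v4: (1-0.64)·(-2.74,-0.6) + 0.64·(-6.61,-3.46) = (-5.2168,-2.4304)
  v5: (1-0.64)·(0.03,-3.71) + 0.64·(0.31,-7.9) = (0.2092,-6.3916)
  v6: (1-0.64)·(2.63,-0.62) + 0.64·(5.97,-3.3) = (4.7676,-2.3352)
Shoelace sum Σ(x_i·y_{i+1} − x_{i+1}·y_i):
  i=1: 2.2756·2.5704 − -1.3948·2.0624 = +8.7258 (running +8.7258)
  i=2: -1.3948·0.6460 − -4.1668·2.5704 = +9.8093 (running +18.5351)
  i=3: -4.1668·-2.4304 − -5.2168·0.6460 = +13.4970 (running +32.0322)
  i=4: -5.2168·-6.3916 − 0.2092·-2.4304 = +33.8521 (running +65.8843)
  i=5: 0.2092·-2.3352 − 4.7676·-6.3916 = +29.9841 (running +95.8684)
  i=6: 4.7676·2.0624 − 2.2756·-2.3352 = +15.1467 (running +111.0151)
Area = |Σ|/2 = |111.0151|/2 = 55.5075

Area at t=0.64: 55.5075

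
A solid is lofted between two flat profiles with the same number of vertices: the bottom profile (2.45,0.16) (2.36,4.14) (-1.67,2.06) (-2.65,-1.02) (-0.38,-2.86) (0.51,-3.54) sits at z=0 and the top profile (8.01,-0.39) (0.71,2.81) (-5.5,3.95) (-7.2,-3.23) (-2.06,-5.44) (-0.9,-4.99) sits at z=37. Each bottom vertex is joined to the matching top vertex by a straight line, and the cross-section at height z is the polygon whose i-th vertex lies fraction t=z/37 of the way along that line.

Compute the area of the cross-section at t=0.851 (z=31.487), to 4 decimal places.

Area at t=0.851: 72.9141

Cross-section at t=0.851: each vertex is (1-t)·p0[i] + t·p1[i].
  v1: (1-0.851)·(2.45,0.16) + 0.851·(8.01,-0.39) = (7.1816,-0.3080)
  v2: (1-0.851)·(2.36,4.14) + 0.851·(0.71,2.81) = (0.9558,3.0082)
  v3: (1-0.851)·(-1.67,2.06) + 0.851·(-5.5,3.95) = (-4.9293,3.6684)
  v4: (1-0.851)·(-2.65,-1.02) + 0.851·(-7.2,-3.23) = (-6.5221,-2.9007)
  v5: (1-0.851)·(-0.38,-2.86) + 0.851·(-2.06,-5.44) = (-1.8097,-5.0556)
  v6: (1-0.851)·(0.51,-3.54) + 0.851·(-0.9,-4.99) = (-0.6899,-4.7739)
Shoelace sum Σ(x_i·y_{i+1} − x_{i+1}·y_i):
  i=1: 7.1816·3.0082 − 0.9558·-0.3080 = +21.8978 (running +21.8978)
  i=2: 0.9558·3.6684 − -4.9293·3.0082 = +18.3347 (running +40.2325)
  i=3: -4.9293·-2.9007 − -6.5221·3.6684 = +38.2240 (running +78.4565)
  i=4: -6.5221·-5.0556 − -1.8097·-2.9007 = +27.7234 (running +106.1799)
  i=5: -1.8097·-4.7739 − -0.6899·-5.0556 = +5.1514 (running +111.3313)
  i=6: -0.6899·-0.3080 − 7.1816·-4.7739 = +34.4969 (running +145.8282)
Area = |Σ|/2 = |145.8282|/2 = 72.9141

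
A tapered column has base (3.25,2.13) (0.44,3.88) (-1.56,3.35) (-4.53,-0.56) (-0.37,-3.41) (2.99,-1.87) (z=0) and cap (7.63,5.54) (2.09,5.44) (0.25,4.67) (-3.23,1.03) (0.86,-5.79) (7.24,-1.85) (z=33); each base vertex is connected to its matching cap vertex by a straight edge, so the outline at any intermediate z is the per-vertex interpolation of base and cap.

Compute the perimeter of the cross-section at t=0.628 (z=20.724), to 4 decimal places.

Perimeter at t=0.628: 30.5210

Cross-section at t=0.628: each vertex is (1-t)·p0[i] + t·p1[i].
  v1: (1-0.628)·(3.25,2.13) + 0.628·(7.63,5.54) = (6.0006,4.2715)
  v2: (1-0.628)·(0.44,3.88) + 0.628·(2.09,5.44) = (1.4762,4.8597)
  v3: (1-0.628)·(-1.56,3.35) + 0.628·(0.25,4.67) = (-0.4233,4.1790)
  v4: (1-0.628)·(-4.53,-0.56) + 0.628·(-3.23,1.03) = (-3.7136,0.4385)
  v5: (1-0.628)·(-0.37,-3.41) + 0.628·(0.86,-5.79) = (0.4024,-4.9046)
  v6: (1-0.628)·(2.99,-1.87) + 0.628·(7.24,-1.85) = (5.6590,-1.8574)
Perimeter = Σ |v_{i+1} − v_i|:
  edge 1→2: √(-4.5244² + 0.5882²) = 4.5625 (running 4.5625)
  edge 2→3: √(-1.8995² + -0.6807²) = 2.0178 (running 6.5803)
  edge 3→4: √(-3.2903² + -3.7404²) = 4.9816 (running 11.5620)
  edge 4→5: √(4.1160² + -5.3432²) = 6.7447 (running 18.3067)
  edge 5→6: √(5.2566² + 3.0472²) = 6.0759 (running 24.3826)
  edge 6→1: √(0.3416² + 6.1289²) = 6.1384 (running 30.5210)
Perimeter = 30.5210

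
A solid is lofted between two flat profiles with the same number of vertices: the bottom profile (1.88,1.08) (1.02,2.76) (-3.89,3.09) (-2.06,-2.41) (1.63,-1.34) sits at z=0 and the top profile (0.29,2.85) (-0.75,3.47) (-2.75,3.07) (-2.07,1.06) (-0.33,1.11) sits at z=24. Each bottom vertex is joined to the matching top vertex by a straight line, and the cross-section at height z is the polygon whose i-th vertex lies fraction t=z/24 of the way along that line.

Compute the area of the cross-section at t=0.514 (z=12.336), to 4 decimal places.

Cross-section at t=0.514: each vertex is (1-t)·p0[i] + t·p1[i].
  v1: (1-0.514)·(1.88,1.08) + 0.514·(0.29,2.85) = (1.0627,1.9898)
  v2: (1-0.514)·(1.02,2.76) + 0.514·(-0.75,3.47) = (0.1102,3.1249)
  v3: (1-0.514)·(-3.89,3.09) + 0.514·(-2.75,3.07) = (-3.3040,3.0797)
  v4: (1-0.514)·(-2.06,-2.41) + 0.514·(-2.07,1.06) = (-2.0651,-0.6264)
  v5: (1-0.514)·(1.63,-1.34) + 0.514·(-0.33,1.11) = (0.6226,-0.0807)
Shoelace sum Σ(x_i·y_{i+1} − x_{i+1}·y_i):
  i=1: 1.0627·3.1249 − 0.1102·1.9898 = +3.1017 (running +3.1017)
  i=2: 0.1102·3.0797 − -3.3040·3.1249 = +10.6644 (running +13.7661)
  i=3: -3.3040·-0.6264 − -2.0651·3.0797 = +8.4298 (running +22.1958)
  i=4: -2.0651·-0.0807 − 0.6226·-0.6264 = +0.5566 (running +22.7525)
  i=5: 0.6226·1.9898 − 1.0627·-0.0807 = +1.3245 (running +24.0770)
Area = |Σ|/2 = |24.0770|/2 = 12.0385

Area at t=0.514: 12.0385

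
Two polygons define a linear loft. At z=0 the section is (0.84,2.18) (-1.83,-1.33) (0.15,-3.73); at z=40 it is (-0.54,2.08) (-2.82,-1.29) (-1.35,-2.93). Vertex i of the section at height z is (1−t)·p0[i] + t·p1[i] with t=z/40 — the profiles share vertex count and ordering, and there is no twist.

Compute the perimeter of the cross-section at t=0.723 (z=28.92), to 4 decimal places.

Perimeter at t=0.723: 11.9321

Cross-section at t=0.723: each vertex is (1-t)·p0[i] + t·p1[i].
  v1: (1-0.723)·(0.84,2.18) + 0.723·(-0.54,2.08) = (-0.1577,2.1077)
  v2: (1-0.723)·(-1.83,-1.33) + 0.723·(-2.82,-1.29) = (-2.5458,-1.3011)
  v3: (1-0.723)·(0.15,-3.73) + 0.723·(-1.35,-2.93) = (-0.9345,-3.1516)
Perimeter = Σ |v_{i+1} − v_i|:
  edge 1→2: √(-2.3880² + -3.4088²) = 4.1620 (running 4.1620)
  edge 2→3: √(1.6113² + -1.8505²) = 2.4537 (running 6.6157)
  edge 3→1: √(0.7768² + 5.2593²) = 5.3164 (running 11.9321)
Perimeter = 11.9321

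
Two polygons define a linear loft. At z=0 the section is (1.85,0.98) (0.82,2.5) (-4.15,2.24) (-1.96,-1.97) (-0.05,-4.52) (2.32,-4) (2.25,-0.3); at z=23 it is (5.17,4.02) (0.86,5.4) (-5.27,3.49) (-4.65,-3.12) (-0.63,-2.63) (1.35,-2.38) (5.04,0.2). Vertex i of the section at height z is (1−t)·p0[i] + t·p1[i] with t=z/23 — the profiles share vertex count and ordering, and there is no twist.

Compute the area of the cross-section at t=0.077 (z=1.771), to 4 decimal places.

Cross-section at t=0.077: each vertex is (1-t)·p0[i] + t·p1[i].
  v1: (1-0.077)·(1.85,0.98) + 0.077·(5.17,4.02) = (2.1056,1.2141)
  v2: (1-0.077)·(0.82,2.5) + 0.077·(0.86,5.4) = (0.8231,2.7233)
  v3: (1-0.077)·(-4.15,2.24) + 0.077·(-5.27,3.49) = (-4.2362,2.3363)
  v4: (1-0.077)·(-1.96,-1.97) + 0.077·(-4.65,-3.12) = (-2.1671,-2.0586)
  v5: (1-0.077)·(-0.05,-4.52) + 0.077·(-0.63,-2.63) = (-0.0947,-4.3745)
  v6: (1-0.077)·(2.32,-4) + 0.077·(1.35,-2.38) = (2.2453,-3.8753)
  v7: (1-0.077)·(2.25,-0.3) + 0.077·(5.04,0.2) = (2.4648,-0.2615)
Shoelace sum Σ(x_i·y_{i+1} − x_{i+1}·y_i):
  i=1: 2.1056·2.7233 − 0.8231·1.2141 = +4.7350 (running +4.7350)
  i=2: 0.8231·2.3363 − -4.2362·2.7233 = +13.4595 (running +18.1945)
  i=3: -4.2362·-2.0586 − -2.1671·2.3363 = +13.7835 (running +31.9779)
  i=4: -2.1671·-4.3745 − -0.0947·-2.0586 = +9.2852 (running +41.2631)
  i=5: -0.0947·-3.8753 − 2.2453·-4.3745 = +10.1889 (running +51.4520)
  i=6: 2.2453·-0.2615 − 2.4648·-3.8753 = +8.9647 (running +60.4167)
  i=7: 2.4648·1.2141 − 2.1056·-0.2615 = +3.5431 (running +63.9598)
Area = |Σ|/2 = |63.9598|/2 = 31.9799

Area at t=0.077: 31.9799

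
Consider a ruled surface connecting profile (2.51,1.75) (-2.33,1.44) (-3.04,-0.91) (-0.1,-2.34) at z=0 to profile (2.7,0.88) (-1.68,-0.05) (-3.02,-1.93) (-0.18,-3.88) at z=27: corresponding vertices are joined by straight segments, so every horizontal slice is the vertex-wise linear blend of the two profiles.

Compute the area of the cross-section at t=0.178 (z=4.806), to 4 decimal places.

Cross-section at t=0.178: each vertex is (1-t)·p0[i] + t·p1[i].
  v1: (1-0.178)·(2.51,1.75) + 0.178·(2.7,0.88) = (2.5438,1.5951)
  v2: (1-0.178)·(-2.33,1.44) + 0.178·(-1.68,-0.05) = (-2.2143,1.1748)
  v3: (1-0.178)·(-3.04,-0.91) + 0.178·(-3.02,-1.93) = (-3.0364,-1.0916)
  v4: (1-0.178)·(-0.1,-2.34) + 0.178·(-0.18,-3.88) = (-0.1142,-2.6141)
Shoelace sum Σ(x_i·y_{i+1} − x_{i+1}·y_i):
  i=1: 2.5438·1.1748 − -2.2143·1.5951 = +6.5205 (running +6.5205)
  i=2: -2.2143·-1.0916 − -3.0364·1.1748 = +5.9842 (running +12.5047)
  i=3: -3.0364·-2.6141 − -0.1142·-1.0916 = +7.8129 (running +20.3177)
  i=4: -0.1142·1.5951 − 2.5438·-2.6141 = +6.4676 (running +26.7853)
Area = |Σ|/2 = |26.7853|/2 = 13.3926

Area at t=0.178: 13.3926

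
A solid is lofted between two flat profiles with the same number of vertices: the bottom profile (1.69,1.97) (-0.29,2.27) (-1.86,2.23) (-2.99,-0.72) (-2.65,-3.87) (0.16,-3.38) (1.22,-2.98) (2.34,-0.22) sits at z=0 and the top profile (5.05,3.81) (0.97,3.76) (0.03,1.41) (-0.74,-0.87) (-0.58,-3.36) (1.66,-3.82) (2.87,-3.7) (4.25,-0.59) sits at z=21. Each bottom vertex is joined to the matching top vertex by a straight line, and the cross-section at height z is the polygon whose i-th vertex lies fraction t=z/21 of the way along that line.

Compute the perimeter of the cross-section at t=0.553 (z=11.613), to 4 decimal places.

Perimeter at t=0.553: 20.7695

Cross-section at t=0.553: each vertex is (1-t)·p0[i] + t·p1[i].
  v1: (1-0.553)·(1.69,1.97) + 0.553·(5.05,3.81) = (3.5481,2.9875)
  v2: (1-0.553)·(-0.29,2.27) + 0.553·(0.97,3.76) = (0.4068,3.0940)
  v3: (1-0.553)·(-1.86,2.23) + 0.553·(0.03,1.41) = (-0.8148,1.7765)
  v4: (1-0.553)·(-2.99,-0.72) + 0.553·(-0.74,-0.87) = (-1.7458,-0.8030)
  v5: (1-0.553)·(-2.65,-3.87) + 0.553·(-0.58,-3.36) = (-1.5053,-3.5880)
  v6: (1-0.553)·(0.16,-3.38) + 0.553·(1.66,-3.82) = (0.9895,-3.6233)
  v7: (1-0.553)·(1.22,-2.98) + 0.553·(2.87,-3.7) = (2.1325,-3.3782)
  v8: (1-0.553)·(2.34,-0.22) + 0.553·(4.25,-0.59) = (3.3962,-0.4246)
Perimeter = Σ |v_{i+1} − v_i|:
  edge 1→2: √(-3.1413² + 0.1065²) = 3.1431 (running 3.1431)
  edge 2→3: √(-1.2216² + -1.3174²) = 1.7967 (running 4.9398)
  edge 3→4: √(-0.9309² + -2.5795²) = 2.7423 (running 7.6821)
  edge 4→5: √(0.2405² + -2.7850²) = 2.7954 (running 10.4775)
  edge 5→6: √(2.4948² + -0.0353²) = 2.4950 (running 12.9725)
  edge 6→7: √(1.1430² + 0.2452²) = 1.1689 (running 14.1415)
  edge 7→8: √(1.2638² + 2.9536²) = 3.2126 (running 17.3540)
  edge 8→1: √(0.1519² + 3.4121²) = 3.4155 (running 20.7695)
Perimeter = 20.7695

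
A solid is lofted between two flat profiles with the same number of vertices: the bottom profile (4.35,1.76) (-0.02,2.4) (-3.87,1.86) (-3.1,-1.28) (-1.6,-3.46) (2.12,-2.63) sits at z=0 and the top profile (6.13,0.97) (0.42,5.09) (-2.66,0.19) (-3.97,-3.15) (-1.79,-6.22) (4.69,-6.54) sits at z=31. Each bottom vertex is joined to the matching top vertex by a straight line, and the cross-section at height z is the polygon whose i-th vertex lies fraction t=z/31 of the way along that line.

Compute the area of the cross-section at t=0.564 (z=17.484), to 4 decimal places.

Area at t=0.564: 57.4373

Cross-section at t=0.564: each vertex is (1-t)·p0[i] + t·p1[i].
  v1: (1-0.564)·(4.35,1.76) + 0.564·(6.13,0.97) = (5.3539,1.3144)
  v2: (1-0.564)·(-0.02,2.4) + 0.564·(0.42,5.09) = (0.2282,3.9172)
  v3: (1-0.564)·(-3.87,1.86) + 0.564·(-2.66,0.19) = (-3.1876,0.9181)
  v4: (1-0.564)·(-3.1,-1.28) + 0.564·(-3.97,-3.15) = (-3.5907,-2.3347)
  v5: (1-0.564)·(-1.6,-3.46) + 0.564·(-1.79,-6.22) = (-1.7072,-5.0166)
  v6: (1-0.564)·(2.12,-2.63) + 0.564·(4.69,-6.54) = (3.5695,-4.8352)
Shoelace sum Σ(x_i·y_{i+1} − x_{i+1}·y_i):
  i=1: 5.3539·3.9172 − 0.2282·1.3144 = +20.6723 (running +20.6723)
  i=2: 0.2282·0.9181 − -3.1876·3.9172 = +12.6957 (running +33.3679)
  i=3: -3.1876·-2.3347 − -3.5907·0.9181 = +10.7386 (running +44.1065)
  i=4: -3.5907·-5.0166 − -1.7072·-2.3347 = +14.0275 (running +58.1340)
  i=5: -1.7072·-4.8352 − 3.5695·-5.0166 = +26.1613 (running +84.2953)
  i=6: 3.5695·1.3144 − 5.3539·-4.8352 = +30.5794 (running +114.8747)
Area = |Σ|/2 = |114.8747|/2 = 57.4373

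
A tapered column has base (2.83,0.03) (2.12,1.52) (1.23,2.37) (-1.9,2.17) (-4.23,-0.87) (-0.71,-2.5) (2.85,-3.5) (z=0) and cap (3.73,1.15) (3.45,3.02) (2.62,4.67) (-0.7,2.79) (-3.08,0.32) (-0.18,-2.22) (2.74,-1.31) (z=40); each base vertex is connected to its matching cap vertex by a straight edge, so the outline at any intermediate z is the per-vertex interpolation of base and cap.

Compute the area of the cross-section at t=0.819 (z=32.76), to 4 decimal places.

Area at t=0.819: 27.8963

Cross-section at t=0.819: each vertex is (1-t)·p0[i] + t·p1[i].
  v1: (1-0.819)·(2.83,0.03) + 0.819·(3.73,1.15) = (3.5671,0.9473)
  v2: (1-0.819)·(2.12,1.52) + 0.819·(3.45,3.02) = (3.2093,2.7485)
  v3: (1-0.819)·(1.23,2.37) + 0.819·(2.62,4.67) = (2.3684,4.2537)
  v4: (1-0.819)·(-1.9,2.17) + 0.819·(-0.7,2.79) = (-0.9172,2.6778)
  v5: (1-0.819)·(-4.23,-0.87) + 0.819·(-3.08,0.32) = (-3.2882,0.1046)
  v6: (1-0.819)·(-0.71,-2.5) + 0.819·(-0.18,-2.22) = (-0.2759,-2.2707)
  v7: (1-0.819)·(2.85,-3.5) + 0.819·(2.74,-1.31) = (2.7599,-1.7064)
Shoelace sum Σ(x_i·y_{i+1} − x_{i+1}·y_i):
  i=1: 3.5671·2.7485 − 3.2093·0.9473 = +6.7641 (running +6.7641)
  i=2: 3.2093·4.2537 − 2.3684·2.7485 = +7.1417 (running +13.9058)
  i=3: 2.3684·2.6778 − -0.9172·4.2537 = +10.2436 (running +24.1494)
  i=4: -0.9172·0.1046 − -3.2882·2.6778 = +8.7090 (running +32.8584)
  i=5: -3.2882·-2.2707 − -0.2759·0.1046 = +7.4952 (running +40.3536)
  i=6: -0.2759·-1.7064 − 2.7599·-2.2707 = +6.7377 (running +47.0913)
  i=7: 2.7599·0.9473 − 3.5671·-1.7064 = +8.7013 (running +55.7926)
Area = |Σ|/2 = |55.7926|/2 = 27.8963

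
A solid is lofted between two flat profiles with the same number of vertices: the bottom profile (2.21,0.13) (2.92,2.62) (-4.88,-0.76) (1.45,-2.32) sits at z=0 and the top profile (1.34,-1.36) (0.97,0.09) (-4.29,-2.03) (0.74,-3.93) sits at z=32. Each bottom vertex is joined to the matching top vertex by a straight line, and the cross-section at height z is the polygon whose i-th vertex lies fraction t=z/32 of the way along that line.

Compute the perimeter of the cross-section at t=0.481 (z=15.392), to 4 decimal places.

Cross-section at t=0.481: each vertex is (1-t)·p0[i] + t·p1[i].
  v1: (1-0.481)·(2.21,0.13) + 0.481·(1.34,-1.36) = (1.7915,-0.5867)
  v2: (1-0.481)·(2.92,2.62) + 0.481·(0.97,0.09) = (1.9820,1.4031)
  v3: (1-0.481)·(-4.88,-0.76) + 0.481·(-4.29,-2.03) = (-4.5962,-1.3709)
  v4: (1-0.481)·(1.45,-2.32) + 0.481·(0.74,-3.93) = (1.1085,-3.0944)
Perimeter = Σ |v_{i+1} − v_i|:
  edge 1→2: √(0.1905² + 1.9898²) = 1.9989 (running 1.9989)
  edge 2→3: √(-6.5783² + -2.7739²) = 7.1392 (running 9.1381)
  edge 3→4: √(5.7047² + -1.7235²) = 5.9594 (running 15.0974)
  edge 4→1: √(0.6830² + 2.5077²) = 2.5991 (running 17.6965)
Perimeter = 17.6965

Perimeter at t=0.481: 17.6965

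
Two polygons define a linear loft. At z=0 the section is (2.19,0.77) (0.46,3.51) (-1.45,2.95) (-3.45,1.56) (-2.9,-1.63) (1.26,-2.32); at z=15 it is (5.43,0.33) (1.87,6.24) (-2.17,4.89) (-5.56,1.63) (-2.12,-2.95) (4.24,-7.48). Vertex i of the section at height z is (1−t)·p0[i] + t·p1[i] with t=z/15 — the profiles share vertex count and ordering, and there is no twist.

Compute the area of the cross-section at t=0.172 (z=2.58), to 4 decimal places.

Area at t=0.172: 31.3481

Cross-section at t=0.172: each vertex is (1-t)·p0[i] + t·p1[i].
  v1: (1-0.172)·(2.19,0.77) + 0.172·(5.43,0.33) = (2.7473,0.6943)
  v2: (1-0.172)·(0.46,3.51) + 0.172·(1.87,6.24) = (0.7025,3.9796)
  v3: (1-0.172)·(-1.45,2.95) + 0.172·(-2.17,4.89) = (-1.5738,3.2837)
  v4: (1-0.172)·(-3.45,1.56) + 0.172·(-5.56,1.63) = (-3.8129,1.5720)
  v5: (1-0.172)·(-2.9,-1.63) + 0.172·(-2.12,-2.95) = (-2.7658,-1.8570)
  v6: (1-0.172)·(1.26,-2.32) + 0.172·(4.24,-7.48) = (1.7726,-3.2075)
Shoelace sum Σ(x_i·y_{i+1} − x_{i+1}·y_i):
  i=1: 2.7473·3.9796 − 0.7025·0.6943 = +10.4452 (running +10.4452)
  i=2: 0.7025·3.2837 − -1.5738·3.9796 = +8.5700 (running +19.0152)
  i=3: -1.5738·1.5720 − -3.8129·3.2837 = +10.0463 (running +29.0615)
  i=4: -3.8129·-1.8570 − -2.7658·1.5720 = +11.4288 (running +40.4903)
  i=5: -2.7658·-3.2075 − 1.7726·-1.8570 = +12.1632 (running +52.6535)
  i=6: 1.7726·0.6943 − 2.7473·-3.2075 = +10.0427 (running +62.6961)
Area = |Σ|/2 = |62.6961|/2 = 31.3481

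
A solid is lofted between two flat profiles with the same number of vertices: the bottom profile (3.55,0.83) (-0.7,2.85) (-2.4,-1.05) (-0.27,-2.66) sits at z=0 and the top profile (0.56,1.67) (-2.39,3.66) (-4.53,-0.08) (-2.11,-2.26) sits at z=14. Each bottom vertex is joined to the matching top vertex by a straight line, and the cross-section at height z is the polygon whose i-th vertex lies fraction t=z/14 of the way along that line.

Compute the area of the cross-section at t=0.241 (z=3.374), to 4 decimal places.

Cross-section at t=0.241: each vertex is (1-t)·p0[i] + t·p1[i].
  v1: (1-0.241)·(3.55,0.83) + 0.241·(0.56,1.67) = (2.8294,1.0324)
  v2: (1-0.241)·(-0.7,2.85) + 0.241·(-2.39,3.66) = (-1.1073,3.0452)
  v3: (1-0.241)·(-2.4,-1.05) + 0.241·(-4.53,-0.08) = (-2.9133,-0.8162)
  v4: (1-0.241)·(-0.27,-2.66) + 0.241·(-2.11,-2.26) = (-0.7134,-2.5636)
Shoelace sum Σ(x_i·y_{i+1} − x_{i+1}·y_i):
  i=1: 2.8294·3.0452 − -1.1073·1.0324 = +9.7594 (running +9.7594)
  i=2: -1.1073·-0.8162 − -2.9133·3.0452 = +9.7755 (running +19.5349)
  i=3: -2.9133·-2.5636 − -0.7134·-0.8162 = +6.8863 (running +26.4211)
  i=4: -0.7134·1.0324 − 2.8294·-2.5636 = +6.5169 (running +32.9380)
Area = |Σ|/2 = |32.9380|/2 = 16.4690

Area at t=0.241: 16.4690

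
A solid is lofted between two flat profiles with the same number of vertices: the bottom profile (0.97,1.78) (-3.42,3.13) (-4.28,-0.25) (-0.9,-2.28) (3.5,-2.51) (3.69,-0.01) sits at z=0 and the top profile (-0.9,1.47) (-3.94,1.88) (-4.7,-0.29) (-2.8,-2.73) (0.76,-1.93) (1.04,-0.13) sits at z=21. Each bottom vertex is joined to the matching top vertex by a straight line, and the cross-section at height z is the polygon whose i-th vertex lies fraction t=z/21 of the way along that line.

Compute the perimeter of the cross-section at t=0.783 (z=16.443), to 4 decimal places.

Perimeter at t=0.783: 17.6066

Cross-section at t=0.783: each vertex is (1-t)·p0[i] + t·p1[i].
  v1: (1-0.783)·(0.97,1.78) + 0.783·(-0.9,1.47) = (-0.4942,1.5373)
  v2: (1-0.783)·(-3.42,3.13) + 0.783·(-3.94,1.88) = (-3.8272,2.1513)
  v3: (1-0.783)·(-4.28,-0.25) + 0.783·(-4.7,-0.29) = (-4.6089,-0.2813)
  v4: (1-0.783)·(-0.9,-2.28) + 0.783·(-2.8,-2.73) = (-2.3877,-2.6323)
  v5: (1-0.783)·(3.5,-2.51) + 0.783·(0.76,-1.93) = (1.3546,-2.0559)
  v6: (1-0.783)·(3.69,-0.01) + 0.783·(1.04,-0.13) = (1.6150,-0.1040)
Perimeter = Σ |v_{i+1} − v_i|:
  edge 1→2: √(-3.3330² + 0.6140²) = 3.3890 (running 3.3890)
  edge 2→3: √(-0.7817² + -2.4326²) = 2.5551 (running 5.9441)
  edge 3→4: √(2.2212² + -2.3510²) = 3.2343 (running 9.1784)
  edge 4→5: √(3.7423² + 0.5765²) = 3.7864 (running 12.9649)
  edge 5→6: √(0.2605² + 1.9519²) = 1.9692 (running 14.9341)
  edge 6→1: √(-2.1093² + 1.6412²) = 2.6726 (running 17.6066)
Perimeter = 17.6066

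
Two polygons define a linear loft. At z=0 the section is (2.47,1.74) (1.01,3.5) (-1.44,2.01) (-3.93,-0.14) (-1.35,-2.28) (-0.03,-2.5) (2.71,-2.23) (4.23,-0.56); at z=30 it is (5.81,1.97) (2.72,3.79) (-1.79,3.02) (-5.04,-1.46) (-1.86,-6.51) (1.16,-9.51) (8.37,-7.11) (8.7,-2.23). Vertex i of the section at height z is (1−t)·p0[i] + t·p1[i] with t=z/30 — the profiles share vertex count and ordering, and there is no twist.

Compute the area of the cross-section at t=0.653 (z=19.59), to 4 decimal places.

Area at t=0.653: 83.5823

Cross-section at t=0.653: each vertex is (1-t)·p0[i] + t·p1[i].
  v1: (1-0.653)·(2.47,1.74) + 0.653·(5.81,1.97) = (4.6510,1.8902)
  v2: (1-0.653)·(1.01,3.5) + 0.653·(2.72,3.79) = (2.1266,3.6894)
  v3: (1-0.653)·(-1.44,2.01) + 0.653·(-1.79,3.02) = (-1.6685,2.6695)
  v4: (1-0.653)·(-3.93,-0.14) + 0.653·(-5.04,-1.46) = (-4.6548,-1.0020)
  v5: (1-0.653)·(-1.35,-2.28) + 0.653·(-1.86,-6.51) = (-1.6830,-5.0422)
  v6: (1-0.653)·(-0.03,-2.5) + 0.653·(1.16,-9.51) = (0.7471,-7.0775)
  v7: (1-0.653)·(2.71,-2.23) + 0.653·(8.37,-7.11) = (6.4060,-5.4166)
  v8: (1-0.653)·(4.23,-0.56) + 0.653·(8.7,-2.23) = (7.1489,-1.6505)
Shoelace sum Σ(x_i·y_{i+1} − x_{i+1}·y_i):
  i=1: 4.6510·3.6894 − 2.1266·1.8902 = +13.1396 (running +13.1396)
  i=2: 2.1266·2.6695 − -1.6685·3.6894 = +11.8330 (running +24.9726)
  i=3: -1.6685·-1.0020 − -4.6548·2.6695 = +14.0980 (running +39.0706)
  i=4: -4.6548·-5.0422 − -1.6830·-1.0020 = +21.7842 (running +60.8548)
  i=5: -1.6830·-7.0775 − 0.7471·-5.0422 = +15.6786 (running +76.5334)
  i=6: 0.7471·-5.4166 − 6.4060·-7.0775 = +41.2919 (running +117.8253)
  i=7: 6.4060·-1.6505 − 7.1489·-5.4166 = +28.1499 (running +145.9752)
  i=8: 7.1489·1.8902 − 4.6510·-1.6505 = +21.1894 (running +167.1646)
Area = |Σ|/2 = |167.1646|/2 = 83.5823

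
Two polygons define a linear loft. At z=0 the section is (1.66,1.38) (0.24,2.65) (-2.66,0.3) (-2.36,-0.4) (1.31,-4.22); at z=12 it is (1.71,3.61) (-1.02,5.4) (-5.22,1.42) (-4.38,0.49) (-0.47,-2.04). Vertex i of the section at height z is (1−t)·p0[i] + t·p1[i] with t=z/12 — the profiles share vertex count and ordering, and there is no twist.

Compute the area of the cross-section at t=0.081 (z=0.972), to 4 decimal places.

Cross-section at t=0.081: each vertex is (1-t)·p0[i] + t·p1[i].
  v1: (1-0.081)·(1.66,1.38) + 0.081·(1.71,3.61) = (1.6640,1.5606)
  v2: (1-0.081)·(0.24,2.65) + 0.081·(-1.02,5.4) = (0.1379,2.8728)
  v3: (1-0.081)·(-2.66,0.3) + 0.081·(-5.22,1.42) = (-2.8674,0.3907)
  v4: (1-0.081)·(-2.36,-0.4) + 0.081·(-4.38,0.49) = (-2.5236,-0.3279)
  v5: (1-0.081)·(1.31,-4.22) + 0.081·(-0.47,-2.04) = (1.1658,-4.0434)
Shoelace sum Σ(x_i·y_{i+1} − x_{i+1}·y_i):
  i=1: 1.6640·2.8728 − 0.1379·1.5606 = +4.5651 (running +4.5651)
  i=2: 0.1379·0.3907 − -2.8674·2.8728 = +8.2911 (running +12.8562)
  i=3: -2.8674·-0.3279 − -2.5236·0.3907 = +1.9263 (running +14.7825)
  i=4: -2.5236·-4.0434 − 1.1658·-0.3279 = +10.5863 (running +25.3688)
  i=5: 1.1658·1.5606 − 1.6640·-4.0434 = +8.5479 (running +33.9167)
Area = |Σ|/2 = |33.9167|/2 = 16.9584

Area at t=0.081: 16.9584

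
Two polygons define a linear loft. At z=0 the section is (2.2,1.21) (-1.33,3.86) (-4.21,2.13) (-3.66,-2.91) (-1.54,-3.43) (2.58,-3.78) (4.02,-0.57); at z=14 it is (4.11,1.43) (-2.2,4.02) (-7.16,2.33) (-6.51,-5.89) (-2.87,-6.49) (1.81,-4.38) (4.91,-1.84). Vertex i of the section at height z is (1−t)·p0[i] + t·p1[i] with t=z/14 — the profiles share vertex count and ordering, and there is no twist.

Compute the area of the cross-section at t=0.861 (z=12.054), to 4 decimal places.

Cross-section at t=0.861: each vertex is (1-t)·p0[i] + t·p1[i].
  v1: (1-0.861)·(2.2,1.21) + 0.861·(4.11,1.43) = (3.8445,1.3994)
  v2: (1-0.861)·(-1.33,3.86) + 0.861·(-2.2,4.02) = (-2.0791,3.9978)
  v3: (1-0.861)·(-4.21,2.13) + 0.861·(-7.16,2.33) = (-6.7500,2.3022)
  v4: (1-0.861)·(-3.66,-2.91) + 0.861·(-6.51,-5.89) = (-6.1139,-5.4758)
  v5: (1-0.861)·(-1.54,-3.43) + 0.861·(-2.87,-6.49) = (-2.6851,-6.0647)
  v6: (1-0.861)·(2.58,-3.78) + 0.861·(1.81,-4.38) = (1.9170,-4.2966)
  v7: (1-0.861)·(4.02,-0.57) + 0.861·(4.91,-1.84) = (4.7863,-1.6635)
Shoelace sum Σ(x_i·y_{i+1} − x_{i+1}·y_i):
  i=1: 3.8445·3.9978 − -2.0791·1.3994 = +18.2789 (running +18.2789)
  i=2: -2.0791·2.3022 − -6.7500·3.9978 = +22.1982 (running +40.4772)
  i=3: -6.7500·-5.4758 − -6.1139·2.3022 = +51.0365 (running +91.5137)
  i=4: -6.1139·-6.0647 − -2.6851·-5.4758 = +22.3752 (running +113.8890)
  i=5: -2.6851·-4.2966 − 1.9170·-6.0647 = +23.1631 (running +137.0520)
  i=6: 1.9170·-1.6635 − 4.7863·-4.2966 = +17.3759 (running +154.4279)
  i=7: 4.7863·1.3994 − 3.8445·-1.6635 = +13.0933 (running +167.5211)
Area = |Σ|/2 = |167.5211|/2 = 83.7606

Area at t=0.861: 83.7606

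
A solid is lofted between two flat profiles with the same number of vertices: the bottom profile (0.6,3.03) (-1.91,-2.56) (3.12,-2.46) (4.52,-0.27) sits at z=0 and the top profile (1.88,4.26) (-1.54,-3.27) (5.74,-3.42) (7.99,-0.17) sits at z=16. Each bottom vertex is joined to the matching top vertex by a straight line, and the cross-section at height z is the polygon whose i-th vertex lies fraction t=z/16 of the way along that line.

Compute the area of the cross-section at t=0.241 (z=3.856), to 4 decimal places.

Area at t=0.241: 25.1278

Cross-section at t=0.241: each vertex is (1-t)·p0[i] + t·p1[i].
  v1: (1-0.241)·(0.6,3.03) + 0.241·(1.88,4.26) = (0.9085,3.3264)
  v2: (1-0.241)·(-1.91,-2.56) + 0.241·(-1.54,-3.27) = (-1.8208,-2.7311)
  v3: (1-0.241)·(3.12,-2.46) + 0.241·(5.74,-3.42) = (3.7514,-2.6914)
  v4: (1-0.241)·(4.52,-0.27) + 0.241·(7.99,-0.17) = (5.3563,-0.2459)
Shoelace sum Σ(x_i·y_{i+1} − x_{i+1}·y_i):
  i=1: 0.9085·-2.7311 − -1.8208·3.3264 = +3.5757 (running +3.5757)
  i=2: -1.8208·-2.6914 − 3.7514·-2.7311 = +15.1460 (running +18.7218)
  i=3: 3.7514·-0.2459 − 5.3563·-2.6914 = +13.4932 (running +32.2149)
  i=4: 5.3563·3.3264 − 0.9085·-0.2459 = +18.0407 (running +50.2556)
Area = |Σ|/2 = |50.2556|/2 = 25.1278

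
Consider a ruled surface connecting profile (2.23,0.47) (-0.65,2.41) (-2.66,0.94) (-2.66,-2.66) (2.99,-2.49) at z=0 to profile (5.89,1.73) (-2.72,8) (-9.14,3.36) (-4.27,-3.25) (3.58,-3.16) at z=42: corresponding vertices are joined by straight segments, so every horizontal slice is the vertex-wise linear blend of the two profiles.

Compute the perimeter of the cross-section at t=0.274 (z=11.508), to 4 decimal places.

Cross-section at t=0.274: each vertex is (1-t)·p0[i] + t·p1[i].
  v1: (1-0.274)·(2.23,0.47) + 0.274·(5.89,1.73) = (3.2328,0.8152)
  v2: (1-0.274)·(-0.65,2.41) + 0.274·(-2.72,8) = (-1.2172,3.9417)
  v3: (1-0.274)·(-2.66,0.94) + 0.274·(-9.14,3.36) = (-4.4355,1.6031)
  v4: (1-0.274)·(-2.66,-2.66) + 0.274·(-4.27,-3.25) = (-3.1011,-2.8217)
  v5: (1-0.274)·(2.99,-2.49) + 0.274·(3.58,-3.16) = (3.1517,-2.6736)
Perimeter = Σ |v_{i+1} − v_i|:
  edge 1→2: √(-4.4500² + 3.1264²) = 5.4385 (running 5.4385)
  edge 2→3: √(-3.2183² + -2.3386²) = 3.9783 (running 9.4168)
  edge 3→4: √(1.3344² + -4.4247²) = 4.6216 (running 14.0383)
  edge 4→5: √(6.2528² + 0.1481²) = 6.2546 (running 20.2929)
  edge 5→1: √(0.0812² + 3.4888²) = 3.4898 (running 23.7827)
Perimeter = 23.7827

Perimeter at t=0.274: 23.7827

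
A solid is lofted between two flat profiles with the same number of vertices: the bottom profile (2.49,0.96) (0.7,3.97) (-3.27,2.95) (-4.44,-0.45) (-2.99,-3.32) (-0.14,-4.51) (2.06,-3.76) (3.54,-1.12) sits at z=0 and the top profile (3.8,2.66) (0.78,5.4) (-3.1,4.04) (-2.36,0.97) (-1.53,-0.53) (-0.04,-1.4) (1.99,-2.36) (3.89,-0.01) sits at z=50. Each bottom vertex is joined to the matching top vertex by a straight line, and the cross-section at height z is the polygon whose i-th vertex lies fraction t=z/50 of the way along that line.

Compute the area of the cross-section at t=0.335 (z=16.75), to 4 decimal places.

Cross-section at t=0.335: each vertex is (1-t)·p0[i] + t·p1[i].
  v1: (1-0.335)·(2.49,0.96) + 0.335·(3.8,2.66) = (2.9289,1.5295)
  v2: (1-0.335)·(0.7,3.97) + 0.335·(0.78,5.4) = (0.7268,4.4491)
  v3: (1-0.335)·(-3.27,2.95) + 0.335·(-3.1,4.04) = (-3.2130,3.3152)
  v4: (1-0.335)·(-4.44,-0.45) + 0.335·(-2.36,0.97) = (-3.7432,0.0257)
  v5: (1-0.335)·(-2.99,-3.32) + 0.335·(-1.53,-0.53) = (-2.5009,-2.3854)
  v6: (1-0.335)·(-0.14,-4.51) + 0.335·(-0.04,-1.4) = (-0.1065,-3.4682)
  v7: (1-0.335)·(2.06,-3.76) + 0.335·(1.99,-2.36) = (2.0366,-3.2910)
  v8: (1-0.335)·(3.54,-1.12) + 0.335·(3.89,-0.01) = (3.6573,-0.7482)
Shoelace sum Σ(x_i·y_{i+1} − x_{i+1}·y_i):
  i=1: 2.9289·4.4491 − 0.7268·1.5295 = +11.9190 (running +11.9190)
  i=2: 0.7268·3.3152 − -3.2130·4.4491 = +16.7045 (running +28.6234)
  i=3: -3.2130·0.0257 − -3.7432·3.3152 = +12.3267 (running +40.9501)
  i=4: -3.7432·-2.3854 − -2.5009·0.0257 = +8.9931 (running +49.9432)
  i=5: -2.5009·-3.4682 − -0.1065·-2.3854 = +8.4195 (running +58.3627)
  i=6: -0.1065·-3.2910 − 2.0366·-3.4682 = +7.4136 (running +65.7762)
  i=7: 2.0366·-0.7482 − 3.6573·-3.2910 = +10.5124 (running +76.2886)
  i=8: 3.6573·1.5295 − 2.9289·-0.7482 = +7.7850 (running +84.0736)
Area = |Σ|/2 = |84.0736|/2 = 42.0368

Area at t=0.335: 42.0368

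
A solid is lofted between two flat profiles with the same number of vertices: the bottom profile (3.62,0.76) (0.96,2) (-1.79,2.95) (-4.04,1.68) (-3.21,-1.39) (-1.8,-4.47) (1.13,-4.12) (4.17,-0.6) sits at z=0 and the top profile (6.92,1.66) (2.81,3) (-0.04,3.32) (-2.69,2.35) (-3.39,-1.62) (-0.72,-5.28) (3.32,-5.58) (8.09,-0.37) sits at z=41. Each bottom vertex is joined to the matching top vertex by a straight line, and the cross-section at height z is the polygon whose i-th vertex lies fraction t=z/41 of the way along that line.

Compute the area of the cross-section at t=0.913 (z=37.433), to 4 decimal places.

Area at t=0.913: 69.1559

Cross-section at t=0.913: each vertex is (1-t)·p0[i] + t·p1[i].
  v1: (1-0.913)·(3.62,0.76) + 0.913·(6.92,1.66) = (6.6329,1.5817)
  v2: (1-0.913)·(0.96,2) + 0.913·(2.81,3) = (2.6491,2.9130)
  v3: (1-0.913)·(-1.79,2.95) + 0.913·(-0.04,3.32) = (-0.1922,3.2878)
  v4: (1-0.913)·(-4.04,1.68) + 0.913·(-2.69,2.35) = (-2.8075,2.2917)
  v5: (1-0.913)·(-3.21,-1.39) + 0.913·(-3.39,-1.62) = (-3.3743,-1.6000)
  v6: (1-0.913)·(-1.8,-4.47) + 0.913·(-0.72,-5.28) = (-0.8140,-5.2095)
  v7: (1-0.913)·(1.13,-4.12) + 0.913·(3.32,-5.58) = (3.1295,-5.4530)
  v8: (1-0.913)·(4.17,-0.6) + 0.913·(8.09,-0.37) = (7.7490,-0.3900)
Shoelace sum Σ(x_i·y_{i+1} − x_{i+1}·y_i):
  i=1: 6.6329·2.9130 − 2.6491·1.5817 = +15.1316 (running +15.1316)
  i=2: 2.6491·3.2878 − -0.1922·2.9130 = +9.2696 (running +24.4012)
  i=3: -0.1922·2.2917 − -2.8075·3.2878 = +8.7898 (running +33.1910)
  i=4: -2.8075·-1.6000 − -3.3743·2.2917 = +12.2249 (running +45.4159)
  i=5: -3.3743·-5.2095 − -0.8140·-1.6000 = +16.2764 (running +61.6923)
  i=6: -0.8140·-5.4530 − 3.1295·-5.2095 = +20.7416 (running +82.4339)
  i=7: 3.1295·-0.3900 − 7.7490·-5.4530 = +41.0344 (running +123.4683)
  i=8: 7.7490·1.5817 − 6.6329·-0.3900 = +14.8434 (running +138.3117)
Area = |Σ|/2 = |138.3117|/2 = 69.1559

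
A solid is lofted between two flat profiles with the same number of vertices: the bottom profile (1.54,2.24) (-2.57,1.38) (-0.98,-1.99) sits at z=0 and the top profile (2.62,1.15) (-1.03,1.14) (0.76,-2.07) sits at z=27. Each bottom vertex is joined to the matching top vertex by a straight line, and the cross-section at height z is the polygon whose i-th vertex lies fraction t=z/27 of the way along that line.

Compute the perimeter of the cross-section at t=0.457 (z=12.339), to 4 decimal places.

Perimeter at t=0.457: 12.0020

Cross-section at t=0.457: each vertex is (1-t)·p0[i] + t·p1[i].
  v1: (1-0.457)·(1.54,2.24) + 0.457·(2.62,1.15) = (2.0336,1.7419)
  v2: (1-0.457)·(-2.57,1.38) + 0.457·(-1.03,1.14) = (-1.8662,1.2703)
  v3: (1-0.457)·(-0.98,-1.99) + 0.457·(0.76,-2.07) = (-0.1848,-2.0266)
Perimeter = Σ |v_{i+1} − v_i|:
  edge 1→2: √(-3.8998² + -0.4715²) = 3.9282 (running 3.9282)
  edge 2→3: √(1.6814² + -3.2969²) = 3.7009 (running 7.6291)
  edge 3→1: √(2.2184² + 3.7684²) = 4.3729 (running 12.0020)
Perimeter = 12.0020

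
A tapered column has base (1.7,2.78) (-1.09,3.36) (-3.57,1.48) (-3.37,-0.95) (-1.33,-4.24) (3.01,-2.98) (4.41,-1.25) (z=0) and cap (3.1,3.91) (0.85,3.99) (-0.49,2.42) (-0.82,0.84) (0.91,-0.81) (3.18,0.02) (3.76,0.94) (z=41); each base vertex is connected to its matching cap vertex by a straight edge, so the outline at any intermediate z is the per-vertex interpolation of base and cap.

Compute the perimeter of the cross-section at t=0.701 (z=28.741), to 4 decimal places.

Cross-section at t=0.701: each vertex is (1-t)·p0[i] + t·p1[i].
  v1: (1-0.701)·(1.7,2.78) + 0.701·(3.1,3.91) = (2.6814,3.5721)
  v2: (1-0.701)·(-1.09,3.36) + 0.701·(0.85,3.99) = (0.2699,3.8016)
  v3: (1-0.701)·(-3.57,1.48) + 0.701·(-0.49,2.42) = (-1.4109,2.1389)
  v4: (1-0.701)·(-3.37,-0.95) + 0.701·(-0.82,0.84) = (-1.5825,0.3048)
  v5: (1-0.701)·(-1.33,-4.24) + 0.701·(0.91,-0.81) = (0.2402,-1.8356)
  v6: (1-0.701)·(3.01,-2.98) + 0.701·(3.18,0.02) = (3.1292,-0.8770)
  v7: (1-0.701)·(4.41,-1.25) + 0.701·(3.76,0.94) = (3.9543,0.2852)
Perimeter = Σ |v_{i+1} − v_i|:
  edge 1→2: √(-2.4115² + 0.2295²) = 2.4224 (running 2.4224)
  edge 2→3: √(-1.6809² + -1.6627²) = 2.3643 (running 4.7866)
  edge 3→4: √(-0.1715² + -1.8341²) = 1.8422 (running 6.6288)
  edge 4→5: √(1.8227² + -2.1404²) = 2.8113 (running 9.4401)
  edge 5→6: √(2.8889² + 0.9586²) = 3.0438 (running 12.4839)
  edge 6→7: √(0.8252² + 1.1622²) = 1.4253 (running 13.9092)
  edge 7→1: √(-1.2729² + 3.2869²) = 3.5248 (running 17.4341)
Perimeter = 17.4341

Perimeter at t=0.701: 17.4341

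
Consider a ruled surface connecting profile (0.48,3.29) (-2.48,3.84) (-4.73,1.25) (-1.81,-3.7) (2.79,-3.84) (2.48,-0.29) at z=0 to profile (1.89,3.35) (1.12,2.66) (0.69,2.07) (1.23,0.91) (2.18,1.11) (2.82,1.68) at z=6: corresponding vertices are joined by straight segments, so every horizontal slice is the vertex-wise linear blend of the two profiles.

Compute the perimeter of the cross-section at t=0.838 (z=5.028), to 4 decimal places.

Perimeter at t=0.838: 9.3678

Cross-section at t=0.838: each vertex is (1-t)·p0[i] + t·p1[i].
  v1: (1-0.838)·(0.48,3.29) + 0.838·(1.89,3.35) = (1.6616,3.3403)
  v2: (1-0.838)·(-2.48,3.84) + 0.838·(1.12,2.66) = (0.5368,2.8512)
  v3: (1-0.838)·(-4.73,1.25) + 0.838·(0.69,2.07) = (-0.1880,1.9372)
  v4: (1-0.838)·(-1.81,-3.7) + 0.838·(1.23,0.91) = (0.7375,0.1632)
  v5: (1-0.838)·(2.79,-3.84) + 0.838·(2.18,1.11) = (2.2788,0.3081)
  v6: (1-0.838)·(2.48,-0.29) + 0.838·(2.82,1.68) = (2.7649,1.3609)
Perimeter = Σ |v_{i+1} − v_i|:
  edge 1→2: √(-1.1248² + -0.4891²) = 1.2265 (running 1.2265)
  edge 2→3: √(-0.7248² + -0.9140²) = 1.1665 (running 2.3931)
  edge 3→4: √(0.9256² + -1.7740²) = 2.0009 (running 4.3940)
  edge 4→5: √(1.5413² + 0.1449²) = 1.5481 (running 5.9421)
  edge 5→6: √(0.4861² + 1.0528²) = 1.1596 (running 7.1016)
  edge 6→1: √(-1.1033² + 1.9794²) = 2.2662 (running 9.3678)
Perimeter = 9.3678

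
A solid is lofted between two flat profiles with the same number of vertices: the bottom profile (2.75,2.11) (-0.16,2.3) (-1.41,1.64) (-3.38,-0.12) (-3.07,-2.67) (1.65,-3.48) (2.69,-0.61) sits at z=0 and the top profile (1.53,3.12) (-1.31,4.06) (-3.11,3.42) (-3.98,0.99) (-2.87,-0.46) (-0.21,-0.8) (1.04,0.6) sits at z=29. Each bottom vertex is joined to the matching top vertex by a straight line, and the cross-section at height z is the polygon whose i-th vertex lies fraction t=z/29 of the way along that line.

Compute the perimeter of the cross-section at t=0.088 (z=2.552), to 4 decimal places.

Cross-section at t=0.088: each vertex is (1-t)·p0[i] + t·p1[i].
  v1: (1-0.088)·(2.75,2.11) + 0.088·(1.53,3.12) = (2.6426,2.1989)
  v2: (1-0.088)·(-0.16,2.3) + 0.088·(-1.31,4.06) = (-0.2612,2.4549)
  v3: (1-0.088)·(-1.41,1.64) + 0.088·(-3.11,3.42) = (-1.5596,1.7966)
  v4: (1-0.088)·(-3.38,-0.12) + 0.088·(-3.98,0.99) = (-3.4328,-0.0223)
  v5: (1-0.088)·(-3.07,-2.67) + 0.088·(-2.87,-0.46) = (-3.0524,-2.4755)
  v6: (1-0.088)·(1.65,-3.48) + 0.088·(-0.21,-0.8) = (1.4863,-3.2442)
  v7: (1-0.088)·(2.69,-0.61) + 0.088·(1.04,0.6) = (2.5448,-0.5035)
Perimeter = Σ |v_{i+1} − v_i|:
  edge 1→2: √(-2.9038² + 0.2560²) = 2.9151 (running 2.9151)
  edge 2→3: √(-1.2984² + -0.6582²) = 1.4557 (running 4.3708)
  edge 3→4: √(-1.8732² + -1.8190²) = 2.6110 (running 6.9819)
  edge 4→5: √(0.3804² + -2.4532²) = 2.4825 (running 9.4644)
  edge 5→6: √(4.5387² + -0.7686²) = 4.6033 (running 14.0677)
  edge 6→7: √(1.0585² + 2.7406²) = 2.9379 (running 17.0057)
  edge 7→1: √(0.0978² + 2.7024²) = 2.7042 (running 19.7098)
Perimeter = 19.7098

Perimeter at t=0.088: 19.7098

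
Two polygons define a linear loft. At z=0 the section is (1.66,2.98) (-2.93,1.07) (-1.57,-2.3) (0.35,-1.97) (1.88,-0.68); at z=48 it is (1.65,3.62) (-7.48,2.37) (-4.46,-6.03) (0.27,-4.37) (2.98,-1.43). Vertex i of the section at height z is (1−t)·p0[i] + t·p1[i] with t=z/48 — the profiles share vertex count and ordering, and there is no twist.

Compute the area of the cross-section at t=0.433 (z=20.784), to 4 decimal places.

Cross-section at t=0.433: each vertex is (1-t)·p0[i] + t·p1[i].
  v1: (1-0.433)·(1.66,2.98) + 0.433·(1.65,3.62) = (1.6557,3.2571)
  v2: (1-0.433)·(-2.93,1.07) + 0.433·(-7.48,2.37) = (-4.9002,1.6329)
  v3: (1-0.433)·(-1.57,-2.3) + 0.433·(-4.46,-6.03) = (-2.8214,-3.9151)
  v4: (1-0.433)·(0.35,-1.97) + 0.433·(0.27,-4.37) = (0.3154,-3.0092)
  v5: (1-0.433)·(1.88,-0.68) + 0.433·(2.98,-1.43) = (2.3563,-1.0048)
Shoelace sum Σ(x_i·y_{i+1} − x_{i+1}·y_i):
  i=1: 1.6557·1.6329 − -4.9002·3.2571 = +18.6639 (running +18.6639)
  i=2: -4.9002·-3.9151 − -2.8214·1.6329 = +23.7915 (running +42.4555)
  i=3: -2.8214·-3.0092 − 0.3154·-3.9151 = +9.7247 (running +52.1802)
  i=4: 0.3154·-1.0048 − 2.3563·-3.0092 = +6.7737 (running +58.9539)
  i=5: 2.3563·3.2571 − 1.6557·-1.0048 = +9.3383 (running +68.2922)
Area = |Σ|/2 = |68.2922|/2 = 34.1461

Area at t=0.433: 34.1461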